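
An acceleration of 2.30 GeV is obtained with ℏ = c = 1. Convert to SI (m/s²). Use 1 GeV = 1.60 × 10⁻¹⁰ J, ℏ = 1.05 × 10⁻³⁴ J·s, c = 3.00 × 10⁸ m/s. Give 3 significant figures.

Acceleration is [L]/[T]² = c·[E]/ℏ.
1 GeV → c/ℏ × (1 GeV in J) = 4.57 × 10³² m/s².
Result: 2.30 × 4.57 × 10³² = 1.05 × 10³³ m/s².

1.05 × 10³³ m/s²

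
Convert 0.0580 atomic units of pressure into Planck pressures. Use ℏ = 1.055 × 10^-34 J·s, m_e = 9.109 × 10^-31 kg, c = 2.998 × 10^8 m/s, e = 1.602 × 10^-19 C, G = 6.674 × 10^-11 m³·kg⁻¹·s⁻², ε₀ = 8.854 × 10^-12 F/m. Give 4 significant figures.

3.668 × 10^-102

atomic unit of pressure: P_au = E_h/a₀³ = m_e⁴e¹⁰/((4πε₀)⁵ℏ⁸) = 2.929 × 10^13 Pa
Planck pressure: p_P = c⁷/(ℏG²) = 4.632 × 10^113 Pa
0.0580 × 2.929 × 10^13 / 4.632 × 10^113 = 3.668 × 10^-102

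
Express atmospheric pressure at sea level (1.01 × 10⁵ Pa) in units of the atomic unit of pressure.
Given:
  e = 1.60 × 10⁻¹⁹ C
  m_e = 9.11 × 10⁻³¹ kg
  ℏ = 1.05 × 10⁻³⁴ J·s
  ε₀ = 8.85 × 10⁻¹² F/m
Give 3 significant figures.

3.35 × 10⁻⁹

atomic unit of pressure: P_au = E_h/a₀³ = m_e⁴e¹⁰/((4πε₀)⁵ℏ⁸) = 3.01 × 10¹³ Pa.
1.01 × 10⁵ / 3.01 × 10¹³ = 3.35 × 10⁻⁹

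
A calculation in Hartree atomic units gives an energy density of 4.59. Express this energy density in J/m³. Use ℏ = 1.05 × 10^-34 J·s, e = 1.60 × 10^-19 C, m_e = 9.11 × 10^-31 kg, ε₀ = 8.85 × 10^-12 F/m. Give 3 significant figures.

1.38 × 10^14 J/m³

One atomic unit of energy density: u_au = E_h/a₀³ = m_e⁴e¹⁰/((4πε₀)⁵ℏ⁸) = 3.01 × 10^13 J/m³.
4.59 × 3.01 × 10^13 J/m³ = 1.38 × 10^14 J/m³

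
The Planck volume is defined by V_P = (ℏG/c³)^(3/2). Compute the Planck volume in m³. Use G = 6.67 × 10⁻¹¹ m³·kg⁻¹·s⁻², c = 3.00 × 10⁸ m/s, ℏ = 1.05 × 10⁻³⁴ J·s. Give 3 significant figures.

4.18 × 10⁻¹⁰⁵ m³

V_P = (ℏG/c³)^(3/2)
  = √(1.75 × 10⁻²⁰⁹)
  = 4.18 × 10⁻¹⁰⁵ m³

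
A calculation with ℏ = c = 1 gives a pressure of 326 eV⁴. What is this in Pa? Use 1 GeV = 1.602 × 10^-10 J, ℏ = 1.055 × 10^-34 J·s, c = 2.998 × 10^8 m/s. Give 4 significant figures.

Pressure is [E]/[L]³ = [E]⁴/(ℏc)³.
1 GeV⁴ → 1/(ℏc)³ × (1 GeV in J)⁴ = 2.082 × 10^37 Pa.
Convert the energy scale: 326 eV⁴ = 3.26 × 10^-34 GeV⁴.
Result: 3.26 × 10^-34 × 2.082 × 10^37 = 6.786 × 10^3 Pa.

6.786 × 10^3 Pa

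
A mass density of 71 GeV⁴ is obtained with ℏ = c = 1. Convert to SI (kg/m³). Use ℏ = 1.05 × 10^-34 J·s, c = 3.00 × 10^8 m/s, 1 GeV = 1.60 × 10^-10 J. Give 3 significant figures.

1.65 × 10^22 kg/m³

Mass density is [E]/(c²[L]³) = [E]⁴/(ℏ³c⁵).
1 GeV⁴ → 1/(ℏ³c⁵) × (1 GeV in J)⁴ = 2.33 × 10^20 kg/m³.
Result: 71 × 2.33 × 10^20 = 1.65 × 10^22 kg/m³.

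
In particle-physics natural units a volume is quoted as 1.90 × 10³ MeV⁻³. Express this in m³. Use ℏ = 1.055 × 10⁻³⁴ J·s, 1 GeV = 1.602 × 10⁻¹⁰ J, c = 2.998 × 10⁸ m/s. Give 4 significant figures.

1.462 × 10⁻³⁵ m³

Volume is [L]³ = [E]⁻³·(ℏc)³.
1 GeV⁻³ → (ℏc)³ × (1 GeV in J)⁻³ = 7.696 × 10⁻⁴⁸ m³.
Convert the energy scale: 1.90 × 10³ MeV⁻³ = 1.90 × 10¹² GeV⁻³.
Result: 1.90 × 10¹² × 7.696 × 10⁻⁴⁸ = 1.462 × 10⁻³⁵ m³.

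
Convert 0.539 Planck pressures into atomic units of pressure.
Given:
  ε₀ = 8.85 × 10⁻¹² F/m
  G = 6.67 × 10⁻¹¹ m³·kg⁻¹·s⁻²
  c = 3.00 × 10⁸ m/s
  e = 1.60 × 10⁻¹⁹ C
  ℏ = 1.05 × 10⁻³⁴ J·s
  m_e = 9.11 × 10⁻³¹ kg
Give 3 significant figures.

Planck pressure: p_P = c⁷/(ℏG²) = 4.68 × 10¹¹³ Pa
atomic unit of pressure: P_au = E_h/a₀³ = m_e⁴e¹⁰/((4πε₀)⁵ℏ⁸) = 3.01 × 10¹³ Pa
0.539 × 4.68 × 10¹¹³ / 3.01 × 10¹³ = 8.38 × 10⁹⁹

8.38 × 10⁹⁹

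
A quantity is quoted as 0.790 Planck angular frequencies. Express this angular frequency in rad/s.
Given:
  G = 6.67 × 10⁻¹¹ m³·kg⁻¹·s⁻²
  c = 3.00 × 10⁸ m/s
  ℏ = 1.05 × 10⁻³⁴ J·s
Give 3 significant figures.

1.47 × 10⁴³ rad/s

One Planck angular frequency: ω_P = √(c⁵/(ℏG)) = 1.86 × 10⁴³ rad/s.
0.790 × 1.86 × 10⁴³ rad/s = 1.47 × 10⁴³ rad/s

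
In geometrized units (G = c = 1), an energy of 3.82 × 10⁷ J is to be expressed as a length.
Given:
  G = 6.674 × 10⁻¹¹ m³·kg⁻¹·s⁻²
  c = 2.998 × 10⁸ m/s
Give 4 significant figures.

3.156 × 10⁻³⁷ m

Energy → length via G/c⁴.
3.82 × 10⁷ J × (G/c⁴) = 3.156 × 10⁻³⁷ m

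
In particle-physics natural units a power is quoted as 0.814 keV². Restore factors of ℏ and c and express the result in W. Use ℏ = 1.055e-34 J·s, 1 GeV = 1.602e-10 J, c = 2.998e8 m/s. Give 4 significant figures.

198 W

Power is [E]/[T] = [E]²/ℏ.
1 GeV² → 1/ℏ × (1 GeV in J)² = 2.433e14 W.
Convert the energy scale: 0.814 keV² = 8.14e-13 GeV².
Result: 8.14e-13 × 2.433e14 = 198 W.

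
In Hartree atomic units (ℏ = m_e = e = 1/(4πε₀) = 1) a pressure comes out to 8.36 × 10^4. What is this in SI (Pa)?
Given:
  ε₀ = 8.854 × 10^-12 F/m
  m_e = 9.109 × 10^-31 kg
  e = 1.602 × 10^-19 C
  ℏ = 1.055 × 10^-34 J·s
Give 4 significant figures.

2.449 × 10^18 Pa

One atomic unit of pressure: P_au = E_h/a₀³ = m_e⁴e¹⁰/((4πε₀)⁵ℏ⁸) = 2.929 × 10^13 Pa.
8.36 × 10^4 × 2.929 × 10^13 Pa = 2.449 × 10^18 Pa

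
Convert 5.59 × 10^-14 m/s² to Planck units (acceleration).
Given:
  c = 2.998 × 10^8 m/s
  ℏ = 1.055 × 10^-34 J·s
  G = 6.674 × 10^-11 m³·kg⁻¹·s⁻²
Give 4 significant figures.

1.005 × 10^-65

Planck acceleration: a_P = √(c⁷/(ℏG)) = 5.560 × 10^51 m/s².
5.59 × 10^-14 / 5.560 × 10^51 = 1.005 × 10^-65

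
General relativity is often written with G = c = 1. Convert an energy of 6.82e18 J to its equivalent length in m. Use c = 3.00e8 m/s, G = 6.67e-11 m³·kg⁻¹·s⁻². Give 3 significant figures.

Energy → length via G/c⁴.
6.82e18 J × (G/c⁴) = 5.62e-26 m

5.62e-26 m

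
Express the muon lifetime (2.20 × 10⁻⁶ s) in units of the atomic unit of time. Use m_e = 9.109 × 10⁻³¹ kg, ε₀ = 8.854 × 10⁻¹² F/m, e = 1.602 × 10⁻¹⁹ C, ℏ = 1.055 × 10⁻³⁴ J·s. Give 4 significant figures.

atomic unit of time: τ_au = (4πε₀)²ℏ³/(m_e e⁴) = 2.423 × 10⁻¹⁷ s.
2.20 × 10⁻⁶ / 2.423 × 10⁻¹⁷ = 9.080 × 10¹⁰

9.080 × 10¹⁰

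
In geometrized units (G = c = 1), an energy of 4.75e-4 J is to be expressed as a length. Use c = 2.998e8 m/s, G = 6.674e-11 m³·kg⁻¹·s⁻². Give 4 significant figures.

Energy → length via G/c⁴.
4.75e-4 J × (G/c⁴) = 3.924e-48 m

3.924e-48 m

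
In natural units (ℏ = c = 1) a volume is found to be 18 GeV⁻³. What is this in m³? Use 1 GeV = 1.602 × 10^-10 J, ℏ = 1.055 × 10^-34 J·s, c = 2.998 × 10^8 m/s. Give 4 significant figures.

1.385 × 10^-46 m³

Volume is [L]³ = [E]⁻³·(ℏc)³.
1 GeV⁻³ → (ℏc)³ × (1 GeV in J)⁻³ = 7.696 × 10^-48 m³.
Result: 18 × 7.696 × 10^-48 = 1.385 × 10^-46 m³.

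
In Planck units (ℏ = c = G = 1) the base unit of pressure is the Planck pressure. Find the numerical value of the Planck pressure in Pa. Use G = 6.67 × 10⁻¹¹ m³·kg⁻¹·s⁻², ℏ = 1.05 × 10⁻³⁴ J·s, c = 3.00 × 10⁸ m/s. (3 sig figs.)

p_P = c⁷/(ℏG²)
  = 2.19 × 10⁵⁹ / 4.67 × 10⁻⁵⁵
  = 4.68 × 10¹¹³ Pa

4.68 × 10¹¹³ Pa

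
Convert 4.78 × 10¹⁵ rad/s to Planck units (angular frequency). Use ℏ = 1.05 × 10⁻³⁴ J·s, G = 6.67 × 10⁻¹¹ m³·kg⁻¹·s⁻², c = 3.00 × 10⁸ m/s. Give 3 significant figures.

Planck angular frequency: ω_P = √(c⁵/(ℏG)) = 1.86 × 10⁴³ rad/s.
4.78 × 10¹⁵ / 1.86 × 10⁴³ = 2.57 × 10⁻²⁸

2.57 × 10⁻²⁸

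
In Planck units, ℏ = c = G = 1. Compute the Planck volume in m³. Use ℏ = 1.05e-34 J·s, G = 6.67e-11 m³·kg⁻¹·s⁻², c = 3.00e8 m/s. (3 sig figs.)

Dimensional analysis gives V_P = (ℏG/c³)^(3/2).
  = √(1.75e-209)
  = 4.18e-105 m³

4.18e-105 m³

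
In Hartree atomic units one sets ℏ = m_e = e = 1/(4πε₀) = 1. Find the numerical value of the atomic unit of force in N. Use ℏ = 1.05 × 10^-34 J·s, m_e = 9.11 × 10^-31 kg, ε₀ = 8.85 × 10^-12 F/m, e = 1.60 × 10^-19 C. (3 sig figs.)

F_au = E_h/a₀ = m_e²e⁶/((4πε₀)³ℏ⁴)
E_h = 4.38 × 10^-18 J
a₀ = 5.26 × 10^-11 m
E_h/a₀ = 8.33 × 10^-8 N

8.33 × 10^-8 N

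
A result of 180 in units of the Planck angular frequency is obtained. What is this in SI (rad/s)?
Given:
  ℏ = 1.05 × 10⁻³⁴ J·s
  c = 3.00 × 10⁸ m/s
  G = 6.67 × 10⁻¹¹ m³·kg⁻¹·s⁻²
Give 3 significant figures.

One Planck angular frequency: ω_P = √(c⁵/(ℏG)) = 1.86 × 10⁴³ rad/s.
180 × 1.86 × 10⁴³ rad/s = 3.35 × 10⁴⁵ rad/s

3.35 × 10⁴⁵ rad/s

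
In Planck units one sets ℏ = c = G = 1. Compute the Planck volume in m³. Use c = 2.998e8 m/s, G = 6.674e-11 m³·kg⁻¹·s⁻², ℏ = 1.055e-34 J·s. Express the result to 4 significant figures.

4.224e-105 m³

V_P = (ℏG/c³)^(3/2)
  = √(1.784e-209)
  = 4.224e-105 m³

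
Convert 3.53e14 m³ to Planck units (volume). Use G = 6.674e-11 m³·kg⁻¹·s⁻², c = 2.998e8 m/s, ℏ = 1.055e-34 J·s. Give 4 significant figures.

Planck volume: V_P = (ℏG/c³)^(3/2) = 4.224e-105 m³.
3.53e14 / 4.224e-105 = 8.357e118

8.357e118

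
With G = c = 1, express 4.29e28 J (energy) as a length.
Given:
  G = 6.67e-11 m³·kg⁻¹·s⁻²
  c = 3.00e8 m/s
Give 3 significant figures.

3.53e-16 m

Energy → length via G/c⁴.
4.29e28 J × (G/c⁴) = 3.53e-16 m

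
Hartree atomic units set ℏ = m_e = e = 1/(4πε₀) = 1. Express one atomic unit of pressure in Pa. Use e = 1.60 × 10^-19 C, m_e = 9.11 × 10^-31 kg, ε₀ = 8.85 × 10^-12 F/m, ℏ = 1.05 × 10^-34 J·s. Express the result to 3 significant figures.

From ℏ = m_e = e = 1/(4πε₀) = 1 the pressure scale is P_au = E_h/a₀³ = m_e⁴e¹⁰/((4πε₀)⁵ℏ⁸).
E_h = 4.38 × 10^-18 J
a₀ = 5.26 × 10^-11 m
E_h/a₀³ = 3.01 × 10^13 Pa

3.01 × 10^13 Pa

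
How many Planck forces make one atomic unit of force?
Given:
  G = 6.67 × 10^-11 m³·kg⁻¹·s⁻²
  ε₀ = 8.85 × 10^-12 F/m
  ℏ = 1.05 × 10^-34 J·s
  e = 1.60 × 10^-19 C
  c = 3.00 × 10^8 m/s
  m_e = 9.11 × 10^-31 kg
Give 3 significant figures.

6.86 × 10^-52

atomic unit of force: F_au = E_h/a₀ = m_e²e⁶/((4πε₀)³ℏ⁴) = 8.33 × 10^-8 N
Planck force: F_P = c⁴/G = 1.21 × 10^44 N
ratio = 8.33 × 10^-8 / 1.21 × 10^44 = 6.86 × 10^-52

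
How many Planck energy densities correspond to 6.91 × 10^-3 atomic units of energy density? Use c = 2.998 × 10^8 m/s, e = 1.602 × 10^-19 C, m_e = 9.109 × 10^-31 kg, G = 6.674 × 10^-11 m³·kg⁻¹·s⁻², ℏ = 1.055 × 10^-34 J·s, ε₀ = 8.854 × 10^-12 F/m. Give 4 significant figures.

atomic unit of energy density: u_au = E_h/a₀³ = m_e⁴e¹⁰/((4πε₀)⁵ℏ⁸) = 2.929 × 10^13 J/m³
Planck energy density: u_P = c⁷/(ℏG²) = 4.632 × 10^113 J/m³
6.91 × 10^-3 × 2.929 × 10^13 / 4.632 × 10^113 = 4.369 × 10^-103

4.369 × 10^-103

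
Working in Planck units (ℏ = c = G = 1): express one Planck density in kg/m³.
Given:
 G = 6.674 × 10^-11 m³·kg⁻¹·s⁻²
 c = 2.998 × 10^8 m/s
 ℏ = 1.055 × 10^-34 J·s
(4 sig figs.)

5.154 × 10^96 kg/m³

From ℏ = c = G = 1 the density scale is ρ_P = c⁵/(ℏG²).
  = 2.422 × 10^42 / 4.699 × 10^-55
  = 5.154 × 10^96 kg/m³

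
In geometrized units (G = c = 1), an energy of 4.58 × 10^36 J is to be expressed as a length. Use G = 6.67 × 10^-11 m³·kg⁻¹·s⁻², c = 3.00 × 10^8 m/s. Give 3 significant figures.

3.77 × 10^-8 m

Energy → length via G/c⁴.
4.58 × 10^36 J × (G/c⁴) = 3.77 × 10^-8 m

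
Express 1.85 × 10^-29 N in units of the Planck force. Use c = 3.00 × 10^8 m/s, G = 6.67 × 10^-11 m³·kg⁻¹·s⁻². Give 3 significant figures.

1.52 × 10^-73

Planck force: F_P = c⁴/G = 1.21 × 10^44 N.
1.85 × 10^-29 / 1.21 × 10^44 = 1.52 × 10^-73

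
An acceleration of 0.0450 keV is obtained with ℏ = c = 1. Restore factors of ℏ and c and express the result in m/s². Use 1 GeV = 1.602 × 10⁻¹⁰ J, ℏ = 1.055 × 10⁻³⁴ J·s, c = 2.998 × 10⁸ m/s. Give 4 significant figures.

2.049 × 10²⁵ m/s²

Acceleration is [L]/[T]² = c·[E]/ℏ.
1 GeV → c/ℏ × (1 GeV in J) = 4.552 × 10³² m/s².
Convert the energy scale: 0.0450 keV = 4.50 × 10⁻⁸ GeV.
Result: 4.50 × 10⁻⁸ × 4.552 × 10³² = 2.049 × 10²⁵ m/s².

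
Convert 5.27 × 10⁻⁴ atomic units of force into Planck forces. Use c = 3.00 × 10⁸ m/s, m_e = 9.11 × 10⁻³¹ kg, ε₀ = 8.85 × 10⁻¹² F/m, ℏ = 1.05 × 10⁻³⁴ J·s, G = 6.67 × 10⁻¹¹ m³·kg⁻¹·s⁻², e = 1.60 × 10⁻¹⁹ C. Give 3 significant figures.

atomic unit of force: F_au = E_h/a₀ = m_e²e⁶/((4πε₀)³ℏ⁴) = 8.33 × 10⁻⁸ N
Planck force: F_P = c⁴/G = 1.21 × 10⁴⁴ N
5.27 × 10⁻⁴ × 8.33 × 10⁻⁸ / 1.21 × 10⁴⁴ = 3.61 × 10⁻⁵⁵

3.61 × 10⁻⁵⁵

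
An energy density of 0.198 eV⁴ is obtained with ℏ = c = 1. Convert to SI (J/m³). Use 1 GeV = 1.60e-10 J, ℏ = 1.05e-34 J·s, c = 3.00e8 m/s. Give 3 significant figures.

4.15 J/m³

[E]/[L]³ = [E]⁴/(ℏc)³; restore (ℏc)⁻³.
1 GeV⁴ → 1/(ℏc)³ × (1 GeV in J)⁴ = 2.10e37 J/m³.
Convert the energy scale: 0.198 eV⁴ = 1.98e-37 GeV⁴.
Result: 1.98e-37 × 2.10e37 = 4.15 J/m³.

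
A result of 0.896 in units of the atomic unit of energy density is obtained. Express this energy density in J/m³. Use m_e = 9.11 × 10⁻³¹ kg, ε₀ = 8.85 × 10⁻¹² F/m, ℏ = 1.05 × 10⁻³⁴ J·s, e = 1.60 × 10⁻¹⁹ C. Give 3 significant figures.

2.70 × 10¹³ J/m³

One atomic unit of energy density: u_au = E_h/a₀³ = m_e⁴e¹⁰/((4πε₀)⁵ℏ⁸) = 3.01 × 10¹³ J/m³.
0.896 × 3.01 × 10¹³ J/m³ = 2.70 × 10¹³ J/m³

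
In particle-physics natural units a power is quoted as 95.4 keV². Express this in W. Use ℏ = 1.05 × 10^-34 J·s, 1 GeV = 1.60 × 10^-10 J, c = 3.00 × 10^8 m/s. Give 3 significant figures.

2.33 × 10^4 W

Power is [E]/[T] = [E]²/ℏ.
1 GeV² → 1/ℏ × (1 GeV in J)² = 2.44 × 10^14 W.
Convert the energy scale: 95.4 keV² = 9.54 × 10^-11 GeV².
Result: 9.54 × 10^-11 × 2.44 × 10^14 = 2.33 × 10^4 W.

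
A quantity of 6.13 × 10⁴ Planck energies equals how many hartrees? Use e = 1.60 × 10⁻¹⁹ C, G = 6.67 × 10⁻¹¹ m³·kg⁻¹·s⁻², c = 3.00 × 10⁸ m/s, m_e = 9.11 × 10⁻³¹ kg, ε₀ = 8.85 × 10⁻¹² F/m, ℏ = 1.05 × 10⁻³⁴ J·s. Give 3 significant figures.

2.74 × 10³¹

Planck energy: E_P = √(ℏc⁵/G) = 1.96 × 10⁹ J
hartree: E_h = m_e e⁴/(4πε₀ℏ)² = 4.38 × 10⁻¹⁸ J
6.13 × 10⁴ × 1.96 × 10⁹ / 4.38 × 10⁻¹⁸ = 2.74 × 10³¹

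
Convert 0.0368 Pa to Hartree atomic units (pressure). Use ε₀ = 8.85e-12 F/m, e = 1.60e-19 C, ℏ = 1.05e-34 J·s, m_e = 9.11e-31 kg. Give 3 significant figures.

1.22e-15

atomic unit of pressure: P_au = E_h/a₀³ = m_e⁴e¹⁰/((4πε₀)⁵ℏ⁸) = 3.01e13 Pa.
0.0368 / 3.01e13 = 1.22e-15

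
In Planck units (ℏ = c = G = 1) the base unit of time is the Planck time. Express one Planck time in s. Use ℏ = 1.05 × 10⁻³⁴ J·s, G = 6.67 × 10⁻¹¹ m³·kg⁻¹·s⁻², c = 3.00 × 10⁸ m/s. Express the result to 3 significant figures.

5.37 × 10⁻⁴⁴ s

t_P = √(ℏG/c⁵)
  = √(2.88 × 10⁻⁸⁷)
  = 5.37 × 10⁻⁴⁴ s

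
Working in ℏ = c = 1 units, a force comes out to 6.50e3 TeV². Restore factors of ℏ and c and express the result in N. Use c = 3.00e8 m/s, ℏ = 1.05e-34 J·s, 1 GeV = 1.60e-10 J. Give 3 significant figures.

Force is [E]/[L] = [E]²/(ℏc); restore (ℏc)⁻¹.
1 GeV² → 1/(ℏc) × (1 GeV in J)² = 8.13e5 N.
Convert the energy scale: 6.50e3 TeV² = 6.50e9 GeV².
Result: 6.50e9 × 8.13e5 = 5.28e15 N.

5.28e15 N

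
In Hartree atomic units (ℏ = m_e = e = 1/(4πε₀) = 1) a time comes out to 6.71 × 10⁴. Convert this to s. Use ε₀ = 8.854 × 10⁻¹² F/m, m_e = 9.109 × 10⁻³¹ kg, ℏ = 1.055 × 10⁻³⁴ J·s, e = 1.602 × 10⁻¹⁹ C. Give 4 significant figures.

One atomic unit of time: τ_au = (4πε₀)²ℏ³/(m_e e⁴) = 2.423 × 10⁻¹⁷ s.
6.71 × 10⁴ × 2.423 × 10⁻¹⁷ s = 1.626 × 10⁻¹² s

1.626 × 10⁻¹² s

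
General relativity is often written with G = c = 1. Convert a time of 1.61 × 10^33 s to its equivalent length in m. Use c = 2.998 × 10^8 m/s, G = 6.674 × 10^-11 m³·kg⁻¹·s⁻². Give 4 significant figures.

Time → length via c.
1.61 × 10^33 s × (c) = 4.827 × 10^41 m

4.827 × 10^41 m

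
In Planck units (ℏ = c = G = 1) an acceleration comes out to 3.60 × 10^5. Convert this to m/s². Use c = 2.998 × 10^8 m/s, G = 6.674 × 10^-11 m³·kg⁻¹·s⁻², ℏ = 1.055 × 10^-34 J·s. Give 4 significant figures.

2.002 × 10^57 m/s²

One Planck acceleration: a_P = √(c⁷/(ℏG)) = 5.560 × 10^51 m/s².
3.60 × 10^5 × 5.560 × 10^51 m/s² = 2.002 × 10^57 m/s²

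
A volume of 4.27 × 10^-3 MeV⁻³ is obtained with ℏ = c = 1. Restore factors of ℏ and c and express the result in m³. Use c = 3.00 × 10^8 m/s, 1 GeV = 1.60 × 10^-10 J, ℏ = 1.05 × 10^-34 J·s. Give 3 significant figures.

3.26 × 10^-41 m³

Volume is [L]³ = [E]⁻³·(ℏc)³.
1 GeV⁻³ → (ℏc)³ × (1 GeV in J)⁻³ = 7.63 × 10^-48 m³.
Convert the energy scale: 4.27 × 10^-3 MeV⁻³ = 4.27 × 10^6 GeV⁻³.
Result: 4.27 × 10^6 × 7.63 × 10^-48 = 3.26 × 10^-41 m³.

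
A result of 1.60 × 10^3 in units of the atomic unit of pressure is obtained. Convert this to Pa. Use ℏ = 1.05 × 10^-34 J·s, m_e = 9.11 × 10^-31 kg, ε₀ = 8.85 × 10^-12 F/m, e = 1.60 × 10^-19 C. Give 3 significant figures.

One atomic unit of pressure: P_au = E_h/a₀³ = m_e⁴e¹⁰/((4πε₀)⁵ℏ⁸) = 3.01 × 10^13 Pa.
1.60 × 10^3 × 3.01 × 10^13 Pa = 4.82 × 10^16 Pa

4.82 × 10^16 Pa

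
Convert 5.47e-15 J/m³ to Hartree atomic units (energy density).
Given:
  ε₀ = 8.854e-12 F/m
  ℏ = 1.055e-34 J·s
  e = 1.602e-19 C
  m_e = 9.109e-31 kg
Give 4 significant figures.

atomic unit of energy density: u_au = E_h/a₀³ = m_e⁴e¹⁰/((4πε₀)⁵ℏ⁸) = 2.929e13 J/m³.
5.47e-15 / 2.929e13 = 1.867e-28

1.867e-28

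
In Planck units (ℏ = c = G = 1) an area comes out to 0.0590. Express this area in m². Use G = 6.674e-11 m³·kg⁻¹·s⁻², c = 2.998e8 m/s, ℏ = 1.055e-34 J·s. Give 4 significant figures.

One Planck area: A_P = ℏG/c³ = 2.613e-70 m².
0.0590 × 2.613e-70 m² = 1.542e-71 m²

1.542e-71 m²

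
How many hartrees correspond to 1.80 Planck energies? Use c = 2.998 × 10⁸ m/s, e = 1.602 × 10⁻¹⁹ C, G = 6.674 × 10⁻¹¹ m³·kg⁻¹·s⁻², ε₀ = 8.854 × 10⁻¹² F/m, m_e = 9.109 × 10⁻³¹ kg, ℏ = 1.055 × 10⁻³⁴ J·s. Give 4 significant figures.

8.088 × 10²⁶

Planck energy: E_P = √(ℏc⁵/G) = 1.957 × 10⁹ J
hartree: E_h = m_e e⁴/(4πε₀ℏ)² = 4.354 × 10⁻¹⁸ J
1.80 × 1.957 × 10⁹ / 4.354 × 10⁻¹⁸ = 8.088 × 10²⁶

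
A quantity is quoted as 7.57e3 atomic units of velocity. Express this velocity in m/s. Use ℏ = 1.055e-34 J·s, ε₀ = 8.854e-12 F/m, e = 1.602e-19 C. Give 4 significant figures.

One atomic unit of velocity: v_au = e²/(4πε₀ℏ) = 2.186e6 m/s.
7.57e3 × 2.186e6 m/s = 1.655e10 m/s

1.655e10 m/s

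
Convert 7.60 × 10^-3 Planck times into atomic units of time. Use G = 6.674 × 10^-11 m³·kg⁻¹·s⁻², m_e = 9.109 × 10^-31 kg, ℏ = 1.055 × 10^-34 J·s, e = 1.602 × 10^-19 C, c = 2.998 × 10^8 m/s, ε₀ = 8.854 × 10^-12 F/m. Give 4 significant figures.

Planck time: t_P = √(ℏG/c⁵) = 5.392 × 10^-44 s
atomic unit of time: τ_au = (4πε₀)²ℏ³/(m_e e⁴) = 2.423 × 10^-17 s
7.60 × 10^-3 × 5.392 × 10^-44 / 2.423 × 10^-17 = 1.691 × 10^-29

1.691 × 10^-29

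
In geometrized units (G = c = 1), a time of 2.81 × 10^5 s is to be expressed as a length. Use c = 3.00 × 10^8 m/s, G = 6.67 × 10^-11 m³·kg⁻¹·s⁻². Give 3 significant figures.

Time → length via c.
2.81 × 10^5 s × (c) = 8.43 × 10^13 m

8.43 × 10^13 m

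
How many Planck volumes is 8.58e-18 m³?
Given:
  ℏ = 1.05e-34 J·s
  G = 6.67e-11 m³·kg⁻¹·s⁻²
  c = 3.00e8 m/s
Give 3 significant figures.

2.05e87

Planck volume: V_P = (ℏG/c³)^(3/2) = 4.18e-105 m³.
8.58e-18 / 4.18e-105 = 2.05e87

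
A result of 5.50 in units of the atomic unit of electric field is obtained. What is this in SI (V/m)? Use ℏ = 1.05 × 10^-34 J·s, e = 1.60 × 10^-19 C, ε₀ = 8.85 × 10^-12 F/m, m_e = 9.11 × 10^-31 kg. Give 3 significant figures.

One atomic unit of electric field: E_au = E_h/(e a₀) = m_e²e⁵/((4πε₀)³ℏ⁴) = 5.20 × 10^11 V/m.
5.50 × 5.20 × 10^11 V/m = 2.86 × 10^12 V/m

2.86 × 10^12 V/m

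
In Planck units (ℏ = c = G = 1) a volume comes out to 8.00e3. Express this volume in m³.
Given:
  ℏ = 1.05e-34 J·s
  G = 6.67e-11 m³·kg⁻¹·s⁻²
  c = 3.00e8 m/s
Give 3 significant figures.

One Planck volume: V_P = (ℏG/c³)^(3/2) = 4.18e-105 m³.
8.00e3 × 4.18e-105 m³ = 3.34e-101 m³

3.34e-101 m³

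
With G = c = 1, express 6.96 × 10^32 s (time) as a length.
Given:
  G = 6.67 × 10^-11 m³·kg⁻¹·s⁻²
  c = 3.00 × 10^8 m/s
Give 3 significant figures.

Time → length via c.
6.96 × 10^32 s × (c) = 2.09 × 10^41 m

2.09 × 10^41 m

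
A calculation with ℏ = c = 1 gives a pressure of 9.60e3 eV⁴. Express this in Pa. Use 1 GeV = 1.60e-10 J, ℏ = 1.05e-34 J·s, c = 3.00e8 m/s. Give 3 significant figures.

2.01e5 Pa

Pressure is [E]/[L]³ = [E]⁴/(ℏc)³.
1 GeV⁴ → 1/(ℏc)³ × (1 GeV in J)⁴ = 2.10e37 Pa.
Convert the energy scale: 9.60e3 eV⁴ = 9.60e-33 GeV⁴.
Result: 9.60e-33 × 2.10e37 = 2.01e5 Pa.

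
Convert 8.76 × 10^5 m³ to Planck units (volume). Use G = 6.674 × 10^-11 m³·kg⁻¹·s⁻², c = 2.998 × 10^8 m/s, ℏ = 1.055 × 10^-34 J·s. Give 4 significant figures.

Planck volume: V_P = (ℏG/c³)^(3/2) = 4.224 × 10^-105 m³.
8.76 × 10^5 / 4.224 × 10^-105 = 2.074 × 10^110

2.074 × 10^110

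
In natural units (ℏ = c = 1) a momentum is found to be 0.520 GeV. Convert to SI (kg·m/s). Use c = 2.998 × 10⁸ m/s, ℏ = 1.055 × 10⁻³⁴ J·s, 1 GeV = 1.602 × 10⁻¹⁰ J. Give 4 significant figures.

2.779 × 10⁻¹⁹ kg·m/s

Momentum is [E]/c; divide by c.
1 GeV → 1/c × (1 GeV in J) = 5.344 × 10⁻¹⁹ kg·m/s.
Result: 0.520 × 5.344 × 10⁻¹⁹ = 2.779 × 10⁻¹⁹ kg·m/s.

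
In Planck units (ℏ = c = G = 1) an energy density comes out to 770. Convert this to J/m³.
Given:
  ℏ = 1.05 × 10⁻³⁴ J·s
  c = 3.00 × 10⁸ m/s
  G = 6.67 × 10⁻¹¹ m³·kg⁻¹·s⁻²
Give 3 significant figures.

One Planck energy density: u_P = c⁷/(ℏG²) = 4.68 × 10¹¹³ J/m³.
770 × 4.68 × 10¹¹³ J/m³ = 3.60 × 10¹¹⁶ J/m³

3.60 × 10¹¹⁶ J/m³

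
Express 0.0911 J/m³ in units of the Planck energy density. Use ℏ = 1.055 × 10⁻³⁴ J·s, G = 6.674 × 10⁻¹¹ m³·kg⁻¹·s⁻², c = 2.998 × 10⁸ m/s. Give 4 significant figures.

Planck energy density: u_P = c⁷/(ℏG²) = 4.632 × 10¹¹³ J/m³.
0.0911 / 4.632 × 10¹¹³ = 1.967 × 10⁻¹¹⁵

1.967 × 10⁻¹¹⁵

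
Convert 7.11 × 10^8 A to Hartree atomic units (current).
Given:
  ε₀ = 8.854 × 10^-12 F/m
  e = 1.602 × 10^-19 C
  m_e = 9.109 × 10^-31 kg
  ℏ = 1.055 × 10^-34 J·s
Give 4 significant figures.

atomic unit of electric current: I_au = e E_h/ℏ = m_e e⁵/((4πε₀)²ℏ³) = 6.612 × 10^-3 A.
7.11 × 10^8 / 6.612 × 10^-3 = 1.075 × 10^11

1.075 × 10^11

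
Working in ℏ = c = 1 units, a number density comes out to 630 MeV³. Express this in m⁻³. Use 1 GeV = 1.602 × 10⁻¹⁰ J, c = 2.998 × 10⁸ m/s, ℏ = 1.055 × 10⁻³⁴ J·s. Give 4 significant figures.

8.186 × 10⁴⁰ m⁻³

Number density is [L]⁻³ = [E]³/(ℏc)³.
1 GeV³ → 1/(ℏc)³ × (1 GeV in J)³ = 1.299 × 10⁴⁷ m⁻³.
Convert the energy scale: 630 MeV³ = 6.30 × 10⁻⁷ GeV³.
Result: 6.30 × 10⁻⁷ × 1.299 × 10⁴⁷ = 8.186 × 10⁴⁰ m⁻³.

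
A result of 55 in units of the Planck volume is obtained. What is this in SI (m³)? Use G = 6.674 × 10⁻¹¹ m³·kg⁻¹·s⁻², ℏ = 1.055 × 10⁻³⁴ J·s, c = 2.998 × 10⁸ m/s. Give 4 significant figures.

2.323 × 10⁻¹⁰³ m³

One Planck volume: V_P = (ℏG/c³)^(3/2) = 4.224 × 10⁻¹⁰⁵ m³.
55 × 4.224 × 10⁻¹⁰⁵ m³ = 2.323 × 10⁻¹⁰³ m³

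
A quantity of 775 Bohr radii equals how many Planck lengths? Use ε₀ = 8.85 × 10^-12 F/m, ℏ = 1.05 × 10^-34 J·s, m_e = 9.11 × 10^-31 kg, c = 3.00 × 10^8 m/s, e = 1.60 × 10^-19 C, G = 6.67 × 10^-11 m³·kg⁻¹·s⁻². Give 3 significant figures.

2.53 × 10^27

Bohr radius: a₀ = 4πε₀ℏ²/(m_e e²) = 5.26 × 10^-11 m
Planck length: ℓ_P = √(ℏG/c³) = 1.61 × 10^-35 m
775 × 5.26 × 10^-11 / 1.61 × 10^-35 = 2.53 × 10^27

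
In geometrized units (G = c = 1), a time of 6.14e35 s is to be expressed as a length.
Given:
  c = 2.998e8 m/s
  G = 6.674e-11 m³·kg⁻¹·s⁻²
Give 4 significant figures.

1.841e44 m

Time → length via c.
6.14e35 s × (c) = 1.841e44 m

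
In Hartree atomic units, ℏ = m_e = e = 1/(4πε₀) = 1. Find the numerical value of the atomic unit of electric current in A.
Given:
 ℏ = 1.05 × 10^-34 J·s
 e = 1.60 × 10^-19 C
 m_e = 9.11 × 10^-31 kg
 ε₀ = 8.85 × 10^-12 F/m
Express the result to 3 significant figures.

From ℏ = m_e = e = 1/(4πε₀) = 1 the current scale is I_au = e E_h/ℏ = m_e e⁵/((4πε₀)²ℏ³).
E_h = 4.38 × 10^-18 J
e·E_h/ℏ = 6.67 × 10^-3 A

6.67 × 10^-3 A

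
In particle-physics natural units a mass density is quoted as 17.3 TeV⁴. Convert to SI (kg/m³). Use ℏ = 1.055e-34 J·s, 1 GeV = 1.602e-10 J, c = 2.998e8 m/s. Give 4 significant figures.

4.007e33 kg/m³

Mass density is [E]/(c²[L]³) = [E]⁴/(ℏ³c⁵).
1 GeV⁴ → 1/(ℏ³c⁵) × (1 GeV in J)⁴ = 2.316e20 kg/m³.
Convert the energy scale: 17.3 TeV⁴ = 1.73e13 GeV⁴.
Result: 1.73e13 × 2.316e20 = 4.007e33 kg/m³.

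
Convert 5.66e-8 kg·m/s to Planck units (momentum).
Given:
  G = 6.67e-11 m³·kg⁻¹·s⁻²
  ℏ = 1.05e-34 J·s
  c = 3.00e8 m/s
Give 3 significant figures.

Planck momentum: p_P = √(ℏc³/G) = 6.52 kg·m/s.
5.66e-8 / 6.52 = 8.68e-9

8.68e-9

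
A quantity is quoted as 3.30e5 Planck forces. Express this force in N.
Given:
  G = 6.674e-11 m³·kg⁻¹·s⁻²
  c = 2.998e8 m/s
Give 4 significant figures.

3.994e49 N

One Planck force: F_P = c⁴/G = 1.210e44 N.
3.30e5 × 1.210e44 N = 3.994e49 N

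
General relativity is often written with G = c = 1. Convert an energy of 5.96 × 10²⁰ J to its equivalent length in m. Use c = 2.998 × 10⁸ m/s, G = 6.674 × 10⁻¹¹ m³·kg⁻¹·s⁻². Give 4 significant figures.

Energy → length via G/c⁴.
5.96 × 10²⁰ J × (G/c⁴) = 4.924 × 10⁻²⁴ m

4.924 × 10⁻²⁴ m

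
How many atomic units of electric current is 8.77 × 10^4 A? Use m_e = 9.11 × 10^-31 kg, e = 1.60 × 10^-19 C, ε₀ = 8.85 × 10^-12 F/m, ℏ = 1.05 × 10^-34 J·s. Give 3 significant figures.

1.31 × 10^7

atomic unit of electric current: I_au = e E_h/ℏ = m_e e⁵/((4πε₀)²ℏ³) = 6.67 × 10^-3 A.
8.77 × 10^4 / 6.67 × 10^-3 = 1.31 × 10^7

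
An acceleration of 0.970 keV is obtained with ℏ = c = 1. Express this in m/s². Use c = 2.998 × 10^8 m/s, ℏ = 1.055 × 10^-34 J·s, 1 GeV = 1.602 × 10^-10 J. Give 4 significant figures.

4.416 × 10^26 m/s²

Acceleration is [L]/[T]² = c·[E]/ℏ.
1 GeV → c/ℏ × (1 GeV in J) = 4.552 × 10^32 m/s².
Convert the energy scale: 0.970 keV = 9.70 × 10^-7 GeV.
Result: 9.70 × 10^-7 × 4.552 × 10^32 = 4.416 × 10^26 m/s².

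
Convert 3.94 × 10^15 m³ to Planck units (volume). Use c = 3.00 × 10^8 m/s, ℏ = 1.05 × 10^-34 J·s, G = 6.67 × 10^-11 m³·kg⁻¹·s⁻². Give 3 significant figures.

9.43 × 10^119

Planck volume: V_P = (ℏG/c³)^(3/2) = 4.18 × 10^-105 m³.
3.94 × 10^15 / 4.18 × 10^-105 = 9.43 × 10^119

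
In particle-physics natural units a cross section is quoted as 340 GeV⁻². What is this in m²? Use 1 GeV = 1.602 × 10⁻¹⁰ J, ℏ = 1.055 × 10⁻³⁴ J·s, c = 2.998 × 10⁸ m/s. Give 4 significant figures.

1.325 × 10⁻²⁹ m²

Area is [L]² = [E]⁻²·(ℏc)²; restore (ℏc)².
1 GeV⁻² → (ℏc)² × (1 GeV in J)⁻² = 3.898 × 10⁻³² m².
Result: 340 × 3.898 × 10⁻³² = 1.325 × 10⁻²⁹ m².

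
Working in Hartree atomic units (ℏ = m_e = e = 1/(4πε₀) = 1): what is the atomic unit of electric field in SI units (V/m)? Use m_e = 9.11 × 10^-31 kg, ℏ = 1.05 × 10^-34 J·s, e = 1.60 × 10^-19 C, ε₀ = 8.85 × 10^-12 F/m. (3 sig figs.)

5.20 × 10^11 V/m

The unique combination of the constants set to 1 with dimensions of electric field is E_au = E_h/(e a₀) = m_e²e⁵/((4πε₀)³ℏ⁴).
E_h = 4.38 × 10^-18 J
a₀ = 5.26 × 10^-11 m
E_h/(e·a₀) = 5.20 × 10^11 V/m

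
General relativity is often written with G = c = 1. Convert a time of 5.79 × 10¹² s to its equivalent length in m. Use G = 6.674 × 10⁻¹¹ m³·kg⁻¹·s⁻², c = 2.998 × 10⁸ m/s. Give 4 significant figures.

1.736 × 10²¹ m

Time → length via c.
5.79 × 10¹² s × (c) = 1.736 × 10²¹ m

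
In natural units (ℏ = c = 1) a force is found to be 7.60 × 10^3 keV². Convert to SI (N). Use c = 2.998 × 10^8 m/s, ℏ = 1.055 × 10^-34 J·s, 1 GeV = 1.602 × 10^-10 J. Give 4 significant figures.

6.167 × 10^-3 N

Force is [E]/[L] = [E]²/(ℏc); restore (ℏc)⁻¹.
1 GeV² → 1/(ℏc) × (1 GeV in J)² = 8.114 × 10^5 N.
Convert the energy scale: 7.60 × 10^3 keV² = 7.60 × 10^-9 GeV².
Result: 7.60 × 10^-9 × 8.114 × 10^5 = 6.167 × 10^-3 N.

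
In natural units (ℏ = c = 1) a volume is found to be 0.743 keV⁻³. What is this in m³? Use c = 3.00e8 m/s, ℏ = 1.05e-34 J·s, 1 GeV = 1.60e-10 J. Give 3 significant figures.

Volume is [L]³ = [E]⁻³·(ℏc)³.
1 GeV⁻³ → (ℏc)³ × (1 GeV in J)⁻³ = 7.63e-48 m³.
Convert the energy scale: 0.743 keV⁻³ = 7.43e17 GeV⁻³.
Result: 7.43e17 × 7.63e-48 = 5.67e-30 m³.

5.67e-30 m³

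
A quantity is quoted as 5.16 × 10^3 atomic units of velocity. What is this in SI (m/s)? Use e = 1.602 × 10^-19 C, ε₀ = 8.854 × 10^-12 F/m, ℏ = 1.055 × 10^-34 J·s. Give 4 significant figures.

1.128 × 10^10 m/s

One atomic unit of velocity: v_au = e²/(4πε₀ℏ) = 2.186 × 10^6 m/s.
5.16 × 10^3 × 2.186 × 10^6 m/s = 1.128 × 10^10 m/s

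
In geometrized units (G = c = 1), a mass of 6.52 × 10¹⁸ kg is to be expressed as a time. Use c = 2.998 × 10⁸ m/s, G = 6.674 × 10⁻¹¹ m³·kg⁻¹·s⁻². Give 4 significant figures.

1.615 × 10⁻¹⁷ s

Mass → time via G/c³.
6.52 × 10¹⁸ kg × (G/c³) = 1.615 × 10⁻¹⁷ s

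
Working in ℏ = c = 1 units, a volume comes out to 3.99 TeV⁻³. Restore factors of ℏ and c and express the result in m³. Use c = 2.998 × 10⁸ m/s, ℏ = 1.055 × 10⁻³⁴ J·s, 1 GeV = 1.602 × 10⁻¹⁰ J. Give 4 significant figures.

3.071 × 10⁻⁵⁶ m³

Volume is [L]³ = [E]⁻³·(ℏc)³.
1 GeV⁻³ → (ℏc)³ × (1 GeV in J)⁻³ = 7.696 × 10⁻⁴⁸ m³.
Convert the energy scale: 3.99 TeV⁻³ = 3.99 × 10⁻⁹ GeV⁻³.
Result: 3.99 × 10⁻⁹ × 7.696 × 10⁻⁴⁸ = 3.071 × 10⁻⁵⁶ m³.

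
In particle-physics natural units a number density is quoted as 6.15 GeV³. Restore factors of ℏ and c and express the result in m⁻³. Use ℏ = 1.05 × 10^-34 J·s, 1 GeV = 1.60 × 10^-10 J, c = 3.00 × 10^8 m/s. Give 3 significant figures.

Number density is [L]⁻³ = [E]³/(ℏc)³.
1 GeV³ → 1/(ℏc)³ × (1 GeV in J)³ = 1.31 × 10^47 m⁻³.
Result: 6.15 × 1.31 × 10^47 = 8.06 × 10^47 m⁻³.

8.06 × 10^47 m⁻³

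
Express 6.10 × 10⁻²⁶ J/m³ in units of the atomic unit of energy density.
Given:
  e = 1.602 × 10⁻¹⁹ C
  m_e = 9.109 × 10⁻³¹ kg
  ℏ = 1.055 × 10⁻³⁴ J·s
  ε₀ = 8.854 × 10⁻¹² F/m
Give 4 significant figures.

2.083 × 10⁻³⁹

atomic unit of energy density: u_au = E_h/a₀³ = m_e⁴e¹⁰/((4πε₀)⁵ℏ⁸) = 2.929 × 10¹³ J/m³.
6.10 × 10⁻²⁶ / 2.929 × 10¹³ = 2.083 × 10⁻³⁹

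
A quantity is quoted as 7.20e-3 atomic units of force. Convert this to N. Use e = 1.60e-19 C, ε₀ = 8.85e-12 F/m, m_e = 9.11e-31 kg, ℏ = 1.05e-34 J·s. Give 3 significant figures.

One atomic unit of force: F_au = E_h/a₀ = m_e²e⁶/((4πε₀)³ℏ⁴) = 8.33e-8 N.
7.20e-3 × 8.33e-8 N = 6.00e-10 N

6.00e-10 N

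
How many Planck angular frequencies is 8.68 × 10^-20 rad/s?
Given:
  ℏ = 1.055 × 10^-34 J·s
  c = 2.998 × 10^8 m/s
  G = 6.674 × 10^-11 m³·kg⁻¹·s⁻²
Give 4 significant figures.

4.680 × 10^-63

Planck angular frequency: ω_P = √(c⁵/(ℏG)) = 1.855 × 10^43 rad/s.
8.68 × 10^-20 / 1.855 × 10^43 = 4.680 × 10^-63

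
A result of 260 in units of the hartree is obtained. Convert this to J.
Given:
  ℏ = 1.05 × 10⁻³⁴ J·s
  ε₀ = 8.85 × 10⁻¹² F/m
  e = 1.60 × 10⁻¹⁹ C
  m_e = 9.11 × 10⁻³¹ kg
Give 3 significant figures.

1.14 × 10⁻¹⁵ J

One hartree: E_h = m_e e⁴/(4πε₀ℏ)² = 4.38 × 10⁻¹⁸ J.
260 × 4.38 × 10⁻¹⁸ J = 1.14 × 10⁻¹⁵ J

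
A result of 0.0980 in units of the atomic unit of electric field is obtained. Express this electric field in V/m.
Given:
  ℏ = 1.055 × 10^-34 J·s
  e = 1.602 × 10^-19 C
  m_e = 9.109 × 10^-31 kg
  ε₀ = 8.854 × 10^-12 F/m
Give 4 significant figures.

One atomic unit of electric field: E_au = E_h/(e a₀) = m_e²e⁵/((4πε₀)³ℏ⁴) = 5.131 × 10^11 V/m.
0.0980 × 5.131 × 10^11 V/m = 5.028 × 10^10 V/m

5.028 × 10^10 V/m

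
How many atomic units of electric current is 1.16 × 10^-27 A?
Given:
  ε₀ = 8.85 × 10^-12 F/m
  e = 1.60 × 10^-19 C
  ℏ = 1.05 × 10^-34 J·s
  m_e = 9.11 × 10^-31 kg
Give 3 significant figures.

1.74 × 10^-25

atomic unit of electric current: I_au = e E_h/ℏ = m_e e⁵/((4πε₀)²ℏ³) = 6.67 × 10^-3 A.
1.16 × 10^-27 / 6.67 × 10^-3 = 1.74 × 10^-25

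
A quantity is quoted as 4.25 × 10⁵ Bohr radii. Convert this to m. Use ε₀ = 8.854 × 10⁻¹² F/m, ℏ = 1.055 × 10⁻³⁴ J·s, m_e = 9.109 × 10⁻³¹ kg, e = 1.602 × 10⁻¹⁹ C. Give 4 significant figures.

2.251 × 10⁻⁵ m

One Bohr radius: a₀ = 4πε₀ℏ²/(m_e e²) = 5.297 × 10⁻¹¹ m.
4.25 × 10⁵ × 5.297 × 10⁻¹¹ m = 2.251 × 10⁻⁵ m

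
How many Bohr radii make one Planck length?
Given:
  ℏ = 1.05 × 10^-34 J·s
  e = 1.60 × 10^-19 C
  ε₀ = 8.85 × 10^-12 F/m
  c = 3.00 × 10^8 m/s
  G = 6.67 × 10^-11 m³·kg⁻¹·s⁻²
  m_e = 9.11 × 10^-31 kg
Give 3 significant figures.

Planck length: ℓ_P = √(ℏG/c³) = 1.61 × 10^-35 m
Bohr radius: a₀ = 4πε₀ℏ²/(m_e e²) = 5.26 × 10^-11 m
ratio = 1.61 × 10^-35 / 5.26 × 10^-11 = 3.06 × 10^-25

3.06 × 10^-25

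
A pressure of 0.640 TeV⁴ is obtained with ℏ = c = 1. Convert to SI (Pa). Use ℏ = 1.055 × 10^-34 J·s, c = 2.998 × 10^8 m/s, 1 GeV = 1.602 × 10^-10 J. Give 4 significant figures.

Pressure is [E]/[L]³ = [E]⁴/(ℏc)³.
1 GeV⁴ → 1/(ℏc)³ × (1 GeV in J)⁴ = 2.082 × 10^37 Pa.
Convert the energy scale: 0.640 TeV⁴ = 6.40 × 10^11 GeV⁴.
Result: 6.40 × 10^11 × 2.082 × 10^37 = 1.332 × 10^49 Pa.

1.332 × 10^49 Pa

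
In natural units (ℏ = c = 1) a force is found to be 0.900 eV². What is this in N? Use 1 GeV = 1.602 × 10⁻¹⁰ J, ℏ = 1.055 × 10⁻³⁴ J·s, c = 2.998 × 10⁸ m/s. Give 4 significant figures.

7.303 × 10⁻¹³ N

Force is [E]/[L] = [E]²/(ℏc); restore (ℏc)⁻¹.
1 GeV² → 1/(ℏc) × (1 GeV in J)² = 8.114 × 10⁵ N.
Convert the energy scale: 0.900 eV² = 9.00 × 10⁻¹⁹ GeV².
Result: 9.00 × 10⁻¹⁹ × 8.114 × 10⁵ = 7.303 × 10⁻¹³ N.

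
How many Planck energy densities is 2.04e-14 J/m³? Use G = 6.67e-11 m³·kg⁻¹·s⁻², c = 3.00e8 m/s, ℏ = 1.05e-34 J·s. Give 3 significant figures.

4.36e-128

Planck energy density: u_P = c⁷/(ℏG²) = 4.68e113 J/m³.
2.04e-14 / 4.68e113 = 4.36e-128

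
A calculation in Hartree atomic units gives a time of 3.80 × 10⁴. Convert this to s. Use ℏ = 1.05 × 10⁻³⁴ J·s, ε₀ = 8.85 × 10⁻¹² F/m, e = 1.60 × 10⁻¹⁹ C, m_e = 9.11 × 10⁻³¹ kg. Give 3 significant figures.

One atomic unit of time: τ_au = (4πε₀)²ℏ³/(m_e e⁴) = 2.40 × 10⁻¹⁷ s.
3.80 × 10⁴ × 2.40 × 10⁻¹⁷ s = 9.11 × 10⁻¹³ s

9.11 × 10⁻¹³ s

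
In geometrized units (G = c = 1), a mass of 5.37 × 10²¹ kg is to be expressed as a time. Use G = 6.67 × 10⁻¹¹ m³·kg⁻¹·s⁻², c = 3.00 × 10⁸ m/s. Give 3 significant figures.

1.33 × 10⁻¹⁴ s

Mass → time via G/c³.
5.37 × 10²¹ kg × (G/c³) = 1.33 × 10⁻¹⁴ s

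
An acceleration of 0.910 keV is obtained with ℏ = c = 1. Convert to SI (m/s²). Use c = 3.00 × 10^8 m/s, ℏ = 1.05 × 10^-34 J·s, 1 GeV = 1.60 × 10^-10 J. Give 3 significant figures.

4.16 × 10^26 m/s²

Acceleration is [L]/[T]² = c·[E]/ℏ.
1 GeV → c/ℏ × (1 GeV in J) = 4.57 × 10^32 m/s².
Convert the energy scale: 0.910 keV = 9.10 × 10^-7 GeV.
Result: 9.10 × 10^-7 × 4.57 × 10^32 = 4.16 × 10^26 m/s².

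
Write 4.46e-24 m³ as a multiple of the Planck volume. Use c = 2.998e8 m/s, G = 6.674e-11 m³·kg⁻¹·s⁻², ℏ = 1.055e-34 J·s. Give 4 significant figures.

Planck volume: V_P = (ℏG/c³)^(3/2) = 4.224e-105 m³.
4.46e-24 / 4.224e-105 = 1.056e81

1.056e81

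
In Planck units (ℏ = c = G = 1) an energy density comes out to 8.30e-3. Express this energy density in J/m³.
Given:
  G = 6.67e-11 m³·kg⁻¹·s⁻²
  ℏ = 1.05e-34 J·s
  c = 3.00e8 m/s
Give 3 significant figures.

3.89e111 J/m³

One Planck energy density: u_P = c⁷/(ℏG²) = 4.68e113 J/m³.
8.30e-3 × 4.68e113 J/m³ = 3.89e111 J/m³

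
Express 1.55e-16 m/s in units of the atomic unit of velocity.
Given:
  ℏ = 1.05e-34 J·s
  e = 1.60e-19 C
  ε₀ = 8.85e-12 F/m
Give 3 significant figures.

atomic unit of velocity: v_au = e²/(4πε₀ℏ) = 2.19e6 m/s.
1.55e-16 / 2.19e6 = 7.07e-23

7.07e-23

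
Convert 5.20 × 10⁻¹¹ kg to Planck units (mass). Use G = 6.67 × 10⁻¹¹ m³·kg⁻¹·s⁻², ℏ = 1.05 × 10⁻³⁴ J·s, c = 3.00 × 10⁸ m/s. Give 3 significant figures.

Planck mass: m_P = √(ℏc/G) = 2.17 × 10⁻⁸ kg.
5.20 × 10⁻¹¹ / 2.17 × 10⁻⁸ = 2.39 × 10⁻³

2.39 × 10⁻³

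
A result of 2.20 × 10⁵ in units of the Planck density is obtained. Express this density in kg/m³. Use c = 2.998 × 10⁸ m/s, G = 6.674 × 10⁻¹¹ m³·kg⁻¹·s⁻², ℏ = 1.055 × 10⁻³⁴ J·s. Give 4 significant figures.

One Planck density: ρ_P = c⁵/(ℏG²) = 5.154 × 10⁹⁶ kg/m³.
2.20 × 10⁵ × 5.154 × 10⁹⁶ kg/m³ = 1.134 × 10¹⁰² kg/m³

1.134 × 10¹⁰² kg/m³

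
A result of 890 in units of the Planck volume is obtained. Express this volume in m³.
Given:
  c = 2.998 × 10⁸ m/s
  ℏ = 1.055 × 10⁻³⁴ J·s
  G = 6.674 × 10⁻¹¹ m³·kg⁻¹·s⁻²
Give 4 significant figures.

3.759 × 10⁻¹⁰² m³

One Planck volume: V_P = (ℏG/c³)^(3/2) = 4.224 × 10⁻¹⁰⁵ m³.
890 × 4.224 × 10⁻¹⁰⁵ m³ = 3.759 × 10⁻¹⁰² m³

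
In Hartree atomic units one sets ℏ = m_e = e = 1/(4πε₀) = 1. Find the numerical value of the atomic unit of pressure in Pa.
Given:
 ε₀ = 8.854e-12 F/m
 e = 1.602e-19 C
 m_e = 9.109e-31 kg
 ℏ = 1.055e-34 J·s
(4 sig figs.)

2.929e13 Pa

P_au = E_h/a₀³ = m_e⁴e¹⁰/((4πε₀)⁵ℏ⁸)
E_h = 4.354e-18 J
a₀ = 5.297e-11 m
E_h/a₀³ = 2.929e13 Pa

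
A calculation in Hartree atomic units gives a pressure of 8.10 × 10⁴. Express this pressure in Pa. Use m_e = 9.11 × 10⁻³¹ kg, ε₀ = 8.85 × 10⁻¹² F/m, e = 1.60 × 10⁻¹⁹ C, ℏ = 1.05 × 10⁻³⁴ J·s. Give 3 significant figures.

2.44 × 10¹⁸ Pa

One atomic unit of pressure: P_au = E_h/a₀³ = m_e⁴e¹⁰/((4πε₀)⁵ℏ⁸) = 3.01 × 10¹³ Pa.
8.10 × 10⁴ × 3.01 × 10¹³ Pa = 2.44 × 10¹⁸ Pa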